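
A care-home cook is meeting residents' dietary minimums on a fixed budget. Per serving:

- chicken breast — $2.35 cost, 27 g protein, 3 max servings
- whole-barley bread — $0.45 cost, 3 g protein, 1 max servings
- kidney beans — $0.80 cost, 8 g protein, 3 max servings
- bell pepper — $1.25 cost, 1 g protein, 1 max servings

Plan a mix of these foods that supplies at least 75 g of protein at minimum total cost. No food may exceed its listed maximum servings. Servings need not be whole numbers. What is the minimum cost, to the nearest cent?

Cost per g of protein: chicken breast $0.0870, kidney beans $0.1000, whole-barley bread $0.1500, bell pepper $1.2500.
Take 2.778 servings of chicken breast: +75.0 g protein for $6.53 (total $6.53, still need 0.0 g).
Filling from the cheapest source first is optimal under one linear minimum: $6.53.

$6.53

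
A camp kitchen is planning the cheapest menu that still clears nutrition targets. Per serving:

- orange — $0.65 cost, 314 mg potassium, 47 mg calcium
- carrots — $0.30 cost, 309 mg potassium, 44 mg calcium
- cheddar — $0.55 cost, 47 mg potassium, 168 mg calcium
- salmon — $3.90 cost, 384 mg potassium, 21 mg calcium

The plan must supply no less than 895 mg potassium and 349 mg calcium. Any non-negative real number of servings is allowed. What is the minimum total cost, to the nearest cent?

With two linear requirements the optimum uses one or two foods; enumerate the corners.
orange only: max(895/314, 349/47) = 7.426 servings → $4.83.
carrots only: max(895/309, 349/44) = 7.932 servings → $2.38.
cheddar only: max(895/47, 349/168) = 19.04 servings → $10.47.
salmon only: max(895/384, 349/21) = 16.62 servings → $64.81.
orange + carrots with both targets exact would need a negative amount; discard.
orange + cheddar with both tight: 2.65 servings and 1.336 servings → $2.46.
orange + salmon: the both-tight solution has a negative serving — not a feasible corner.
carrots + cheddar with both tight: 2.688 servings and 1.374 servings → $1.56.
carrots + salmon: intersection lies outside the first quadrant.
cheddar + salmon with both tight: 1.814 servings and 2.109 servings → $9.22.
So the least-cost plan costs $1.56.

$1.56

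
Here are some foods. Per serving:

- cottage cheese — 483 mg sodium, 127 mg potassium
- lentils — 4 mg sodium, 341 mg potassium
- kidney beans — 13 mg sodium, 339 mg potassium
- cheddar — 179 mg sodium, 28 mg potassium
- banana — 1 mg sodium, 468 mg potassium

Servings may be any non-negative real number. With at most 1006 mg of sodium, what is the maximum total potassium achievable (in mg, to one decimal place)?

Potassium per mg sodium: banana 468, lentils 85.25, kidney beans 26.08, cottage cheese 0.2629, cheddar 0.1564.
With no serving limits, spend the whole sodium allowance on banana: 1006 mg / 1 mg × 468 mg = 470808.0 mg.

470808.0 mg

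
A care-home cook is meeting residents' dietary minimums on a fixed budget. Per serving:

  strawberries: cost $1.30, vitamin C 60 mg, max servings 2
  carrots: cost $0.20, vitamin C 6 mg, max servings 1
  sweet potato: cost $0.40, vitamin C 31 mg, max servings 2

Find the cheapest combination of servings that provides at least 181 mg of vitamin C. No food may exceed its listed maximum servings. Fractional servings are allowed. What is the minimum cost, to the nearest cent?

$3.38

Cost per mg of vitamin C: sweet potato $0.0129, strawberries $0.0217, carrots $0.0333.
Take 2 servings of sweet potato: +62.0 mg vitamin C for $0.80 (total $0.80, still need 119.0 mg).
Take 1.983 servings of strawberries: +119.0 mg vitamin C for $2.58 (total $3.38, still need 0.0 mg).
Greedy by cheapest-per-mg is optimal for a single linear constraint, so the minimum cost is $3.38.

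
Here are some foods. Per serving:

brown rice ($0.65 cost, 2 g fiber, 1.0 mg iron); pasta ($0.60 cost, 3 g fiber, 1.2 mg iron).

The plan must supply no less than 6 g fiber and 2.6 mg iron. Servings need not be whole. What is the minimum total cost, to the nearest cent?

The cheapest plan sits at a corner of the feasible region — with two constraints it uses at most two foods.
brown rice only: max(6/2, 2.6/1.0) = 3 servings → $1.95.
pasta only: max(6/3, 2.6/1.2) = 2.167 servings → $1.30.
brown rice + pasta with both tight: 1 serving and 1.333 servings → $1.45.
The minimum over all feasible corners is $1.30.

$1.30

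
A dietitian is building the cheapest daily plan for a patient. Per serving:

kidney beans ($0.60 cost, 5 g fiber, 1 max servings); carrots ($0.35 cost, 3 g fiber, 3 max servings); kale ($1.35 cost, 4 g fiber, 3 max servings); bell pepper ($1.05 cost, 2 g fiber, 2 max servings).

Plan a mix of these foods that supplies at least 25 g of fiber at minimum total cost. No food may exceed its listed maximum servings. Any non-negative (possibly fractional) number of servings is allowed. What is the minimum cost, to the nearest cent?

$5.36

Cost per g of fiber: carrots $0.1167, kidney beans $0.1200, kale $0.3375, bell pepper $0.5250.
Take 3 servings of carrots: +9.0 g fiber for $1.05 (total $1.05, still need 16.0 g).
Take 1 serving of kidney beans: +5.0 g fiber for $0.60 (total $1.65, still need 11.0 g).
Take 2.75 servings of kale: +11.0 g fiber for $3.71 (total $5.36, still need 0.0 g).
Greedy by cheapest-per-g is optimal for a single linear constraint, so the minimum cost is $5.36.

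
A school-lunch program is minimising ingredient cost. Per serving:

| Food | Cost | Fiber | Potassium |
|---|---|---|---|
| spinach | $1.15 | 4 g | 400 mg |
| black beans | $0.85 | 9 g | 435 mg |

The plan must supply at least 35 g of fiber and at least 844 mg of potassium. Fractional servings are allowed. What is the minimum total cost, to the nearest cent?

For a min-cost LP with two ≥-constraints, a basic feasible solution has at most two positive variables.
spinach only: max(35/4, 844/400) = 8.75 servings → $10.06.
black beans only: max(35/9, 844/435) = 3.889 servings → $3.31.
spinach + black beans: intersection lies outside the first quadrant.
The minimum over all feasible corners is $3.31.

$3.31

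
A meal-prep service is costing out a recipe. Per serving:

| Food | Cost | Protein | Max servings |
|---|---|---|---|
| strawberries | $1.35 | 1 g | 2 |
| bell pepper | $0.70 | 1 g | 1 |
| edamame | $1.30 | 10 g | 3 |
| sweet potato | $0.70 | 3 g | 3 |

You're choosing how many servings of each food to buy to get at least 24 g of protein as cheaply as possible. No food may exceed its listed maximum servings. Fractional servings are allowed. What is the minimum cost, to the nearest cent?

Cost per g of protein: edamame $0.1300, sweet potato $0.2333, bell pepper $0.7000, strawberries $1.3500.
Take 2.4 servings of edamame: +24.0 g protein for $3.12 (total $3.12, still need 0.0 g).
Filling from the cheapest source first is optimal under one linear minimum: $3.12.

$3.12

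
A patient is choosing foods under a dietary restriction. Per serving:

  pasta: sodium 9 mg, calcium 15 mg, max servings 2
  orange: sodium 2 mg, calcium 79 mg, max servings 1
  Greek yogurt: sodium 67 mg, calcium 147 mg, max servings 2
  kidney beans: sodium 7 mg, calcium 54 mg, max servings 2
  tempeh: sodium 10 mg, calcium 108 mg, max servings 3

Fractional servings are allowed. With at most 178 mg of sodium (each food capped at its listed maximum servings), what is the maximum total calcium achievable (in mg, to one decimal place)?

Calcium per mg sodium: orange 39.5, tempeh 10.8, kidney beans 7.714, Greek yogurt 2.194, pasta 1.667.
Take 1 serving of orange: uses 2 mg sodium, +79.0 mg calcium (running total 79.0 mg).
Take 3 servings of tempeh: uses 30 mg sodium, +324.0 mg calcium (running total 403.0 mg).
Take 2 servings of kidney beans: uses 14 mg sodium, +108.0 mg calcium (running total 511.0 mg).
Take 1.97 servings of Greek yogurt: uses 132 mg sodium, +289.6 mg calcium (running total 800.6 mg).
Greedy by best ratio exhausts the sodium allowance optimally: 800.6 mg.

800.6 mg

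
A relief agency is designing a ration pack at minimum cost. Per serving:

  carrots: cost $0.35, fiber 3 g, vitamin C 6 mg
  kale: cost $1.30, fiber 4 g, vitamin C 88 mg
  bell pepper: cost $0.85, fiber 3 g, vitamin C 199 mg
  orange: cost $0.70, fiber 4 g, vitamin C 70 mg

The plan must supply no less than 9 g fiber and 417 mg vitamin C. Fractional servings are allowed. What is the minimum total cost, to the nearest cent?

Two binding constraints pin down two serving amounts, so the optimal mix uses at most two foods. The candidates are each food alone (scaled to the tighter of fiber/vitamin C) and each pair with both constraints tight.
carrots only: max(9/3, 417/6) = 69.5 servings → $24.32.
kale only: max(9/4, 417/88) = 4.739 servings → $6.16.
bell pepper only: max(9/3, 417/199) = 3 servings → $2.55.
orange only: max(9/4, 417/70) = 5.957 servings → $4.17.
carrots + kale: the both-tight solution has a negative serving — not a feasible corner.
carrots + bell pepper with both tight: 0.9326 servings and 2.067 servings → $2.08.
carrots + orange: intersection lies outside the first quadrant.
kale + bell pepper with both tight: 1.015 servings and 1.647 servings → $2.72.
kale + orange: the both-tight solution has a negative serving — not a feasible corner.
bell pepper + orange with both tight: 1.771 servings and 0.9215 servings → $2.15.
The minimum over all feasible corners is $2.08.

$2.08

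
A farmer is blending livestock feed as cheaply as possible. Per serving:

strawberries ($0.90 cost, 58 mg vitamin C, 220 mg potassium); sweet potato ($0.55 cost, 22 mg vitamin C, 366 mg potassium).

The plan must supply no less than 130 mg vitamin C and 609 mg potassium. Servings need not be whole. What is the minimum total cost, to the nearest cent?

$2.10

Two binding constraints pin down two serving amounts, so the optimal mix uses at most two foods. The candidates are each food alone (scaled to the tighter of vitamin C/potassium) and each pair with both constraints tight.
strawberries only: max(130/58, 609/220) = 2.768 servings → $2.49.
sweet potato only: max(130/22, 609/366) = 5.909 servings → $3.25.
strawberries + sweet potato with both tight: 2.086 servings and 0.4102 servings → $2.10.
Cheapest feasible corner: $2.10.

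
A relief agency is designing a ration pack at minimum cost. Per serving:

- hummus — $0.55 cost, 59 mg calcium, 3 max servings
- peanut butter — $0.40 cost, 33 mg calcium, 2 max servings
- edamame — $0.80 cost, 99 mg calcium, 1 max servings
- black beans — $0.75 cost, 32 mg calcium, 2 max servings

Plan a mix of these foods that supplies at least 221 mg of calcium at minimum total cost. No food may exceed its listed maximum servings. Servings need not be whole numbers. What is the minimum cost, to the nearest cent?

Cost per mg of calcium: edamame $0.0081, hummus $0.0093, peanut butter $0.0121, black beans $0.0234.
Take 1 serving of edamame: +99.0 mg calcium for $0.80 (total $0.80, still need 122.0 mg).
Take 2.068 servings of hummus: +122.0 mg calcium for $1.14 (total $1.94, still need 0.0 mg).
Filling from the cheapest source first is optimal under one linear minimum: $1.94.

$1.94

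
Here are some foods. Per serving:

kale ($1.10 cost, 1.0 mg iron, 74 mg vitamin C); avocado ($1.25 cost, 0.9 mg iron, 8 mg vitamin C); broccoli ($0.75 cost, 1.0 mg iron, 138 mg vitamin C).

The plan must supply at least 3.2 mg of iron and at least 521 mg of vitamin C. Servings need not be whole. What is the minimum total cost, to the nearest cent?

An LP optimum is at a vertex; with two nutrient constraints at most two foods are used. Check each candidate.
kale only: max(3.2/1.0, 521/74) = 7.041 servings → $7.74.
avocado only: max(3.2/0.9, 521/8) = 65.12 servings → $81.41.
broccoli only: max(3.2/1.0, 521/138) = 3.775 servings → $2.83.
kale + avocado with both targets exact would need a negative amount; discard.
kale + broccoli: the both-tight solution has a negative serving — not a feasible corner.
avocado + broccoli with both targets exact would need a negative amount; discard.
Cheapest feasible corner: $2.83.

$2.83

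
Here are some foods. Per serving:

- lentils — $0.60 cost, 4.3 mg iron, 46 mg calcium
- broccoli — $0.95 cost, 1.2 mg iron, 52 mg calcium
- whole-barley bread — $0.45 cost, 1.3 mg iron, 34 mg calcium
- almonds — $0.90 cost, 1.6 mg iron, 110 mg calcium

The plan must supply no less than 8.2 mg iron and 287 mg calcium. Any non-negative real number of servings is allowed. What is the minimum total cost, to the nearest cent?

$2.60

A basic optimal solution has at most two foods positive. Try each food alone and each pair with both targets met exactly.
lentils only: max(8.2/4.3, 287/46) = 6.239 servings → $3.74.
broccoli only: max(8.2/1.2, 287/52) = 6.833 servings → $6.49.
whole-barley bread only: max(8.2/1.3, 287/34) = 8.441 servings → $3.80.
almonds only: max(8.2/1.6, 287/110) = 5.125 servings → $4.61.
lentils + broccoli with both tight: 0.4869 servings and 5.088 servings → $5.13.
lentils + whole-barley bread with both targets exact would need a negative amount; discard.
lentils + almonds with both tight: 1.109 servings and 2.145 servings → $2.60.
broccoli + whole-barley bread with both tight: 3.519 servings and 3.06 servings → $4.72.
broccoli + almonds: intersection lies outside the first quadrant.
whole-barley bread + almonds with both tight: 4.998 servings and 1.064 servings → $3.21.
The minimum over all feasible corners is $2.60.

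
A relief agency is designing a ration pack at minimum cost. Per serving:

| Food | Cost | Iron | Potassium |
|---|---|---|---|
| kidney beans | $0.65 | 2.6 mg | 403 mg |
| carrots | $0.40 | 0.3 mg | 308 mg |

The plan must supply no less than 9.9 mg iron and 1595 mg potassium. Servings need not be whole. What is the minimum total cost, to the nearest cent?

With two linear requirements the optimum uses one or two foods; enumerate the corners.
kidney beans only: max(9.9/2.6, 1595/403) = 3.958 servings → $2.57.
carrots only: max(9.9/0.3, 1595/308) = 33 servings → $13.20.
kidney beans + carrots with both tight: 3.781 servings and 0.2314 servings → $2.55.
The minimum over all feasible corners is $2.55.

$2.55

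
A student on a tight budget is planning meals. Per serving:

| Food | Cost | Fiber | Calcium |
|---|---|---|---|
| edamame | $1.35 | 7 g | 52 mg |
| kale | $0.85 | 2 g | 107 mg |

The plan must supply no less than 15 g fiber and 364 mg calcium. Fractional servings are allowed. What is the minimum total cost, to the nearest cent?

$4.17

The cheapest plan sits at a corner of the feasible region — with two constraints it uses at most two foods.
edamame only: max(15/7, 364/52) = 7 servings → $9.45.
kale only: max(15/2, 364/107) = 7.5 servings → $6.38.
edamame + kale with both tight: 1.36 servings and 2.741 servings → $4.17.
Cheapest feasible corner: $4.17.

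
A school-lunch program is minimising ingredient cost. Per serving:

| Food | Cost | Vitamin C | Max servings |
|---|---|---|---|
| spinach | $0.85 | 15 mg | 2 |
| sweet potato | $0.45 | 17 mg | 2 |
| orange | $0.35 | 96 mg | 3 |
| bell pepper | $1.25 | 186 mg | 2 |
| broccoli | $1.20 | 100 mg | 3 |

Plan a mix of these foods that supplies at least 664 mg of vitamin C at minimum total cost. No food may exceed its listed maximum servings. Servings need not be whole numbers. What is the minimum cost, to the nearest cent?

Cost per mg of vitamin C: orange $0.0036, bell pepper $0.0067, broccoli $0.0120, sweet potato $0.0265, spinach $0.0567.
Take 3 servings of orange: +288.0 mg vitamin C for $1.05 (total $1.05, still need 376.0 mg).
Take 2 servings of bell pepper: +372.0 mg vitamin C for $2.50 (total $3.55, still need 4.0 mg).
Take 0.04 servings of broccoli: +4.0 mg vitamin C for $0.05 (total $3.60, still need 0.0 mg).
Filling from the cheapest source first is optimal under one linear minimum: $3.60.

$3.60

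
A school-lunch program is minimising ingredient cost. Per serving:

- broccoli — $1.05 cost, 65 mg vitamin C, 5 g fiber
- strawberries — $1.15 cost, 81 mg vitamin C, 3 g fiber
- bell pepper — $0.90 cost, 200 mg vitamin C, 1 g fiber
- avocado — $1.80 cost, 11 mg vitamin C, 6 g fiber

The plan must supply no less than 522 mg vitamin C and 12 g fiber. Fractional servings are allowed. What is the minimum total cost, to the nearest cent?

At the optimum either one food covers both requirements or two foods hit both targets exactly; no other combination can be cheaper.
broccoli only: max(522/65, 12/5) = 8.031 servings → $8.43.
strawberries only: max(522/81, 12/3) = 6.444 servings → $7.41.
bell pepper only: max(522/200, 12/1) = 12 servings → $10.80.
avocado only: max(522/11, 12/6) = 47.45 servings → $85.42.
broccoli + strawberries: the both-tight solution has a negative serving — not a feasible corner.
broccoli + bell pepper with both tight: 2.009 servings and 1.957 servings → $3.87.
broccoli + avocado with both targets exact would need a negative amount; discard.
strawberries + bell pepper with both tight: 3.618 servings and 1.145 servings → $5.19.
strawberries + avocado: the both-tight solution has a negative serving — not a feasible corner.
bell pepper + avocado with both tight: 2.523 servings and 1.579 servings → $5.11.
The minimum over all feasible corners is $3.87.

$3.87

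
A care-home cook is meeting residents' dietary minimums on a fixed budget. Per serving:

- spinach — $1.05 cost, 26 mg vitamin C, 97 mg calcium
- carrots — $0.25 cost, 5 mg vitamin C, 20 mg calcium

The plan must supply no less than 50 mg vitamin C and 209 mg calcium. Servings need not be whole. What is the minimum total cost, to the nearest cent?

Minimising a linear cost over {vitamin C ≥ 50, calcium ≥ 209, servings ≥ 0} — the optimum is at a vertex, using one or two foods.
spinach only: max(50/26, 209/97) = 2.155 servings → $2.26.
carrots only: max(50/5, 209/20) = 10.45 servings → $2.61.
spinach + carrots: the both-tight solution has a negative serving — not a feasible corner.
The minimum over all feasible corners is $2.26.

$2.26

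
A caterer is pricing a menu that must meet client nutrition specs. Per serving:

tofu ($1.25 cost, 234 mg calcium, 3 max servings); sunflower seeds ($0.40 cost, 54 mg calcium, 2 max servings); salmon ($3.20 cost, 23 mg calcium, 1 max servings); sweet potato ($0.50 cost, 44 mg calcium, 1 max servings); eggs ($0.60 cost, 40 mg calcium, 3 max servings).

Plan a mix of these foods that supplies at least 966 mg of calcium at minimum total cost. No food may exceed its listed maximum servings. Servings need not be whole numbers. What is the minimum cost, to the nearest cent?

Cost per mg of calcium: tofu $0.0053, sunflower seeds $0.0074, sweet potato $0.0114, eggs $0.0150, salmon $0.1391.
Take 3 servings of tofu: +702.0 mg calcium for $3.75 (total $3.75, still need 264.0 mg).
Take 2 servings of sunflower seeds: +108.0 mg calcium for $0.80 (total $4.55, still need 156.0 mg).
Take 1 serving of sweet potato: +44.0 mg calcium for $0.50 (total $5.05, still need 112.0 mg).
Take 2.8 servings of eggs: +112.0 mg calcium for $1.68 (total $6.73, still need 0.0 mg).
Filling from the cheapest source first is optimal under one linear minimum: $6.73.

$6.73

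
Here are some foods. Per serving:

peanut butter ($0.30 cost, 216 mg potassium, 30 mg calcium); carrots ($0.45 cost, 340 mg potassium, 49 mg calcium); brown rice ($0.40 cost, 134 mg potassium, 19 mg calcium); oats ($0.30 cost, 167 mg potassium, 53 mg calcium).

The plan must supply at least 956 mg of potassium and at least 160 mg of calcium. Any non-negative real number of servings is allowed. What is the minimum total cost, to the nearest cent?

$1.33

With two linear requirements the optimum uses one or two foods; enumerate the corners.
peanut butter only: max(956/216, 160/30) = 5.333 servings → $1.60.
carrots only: max(956/340, 160/49) = 3.265 servings → $1.47.
brown rice only: max(956/134, 160/19) = 8.421 servings → $3.37.
oats only: max(956/167, 160/53) = 5.725 servings → $1.72.
peanut butter + carrots with both targets exact would need a negative amount; discard.
peanut butter + brown rice: intersection lies outside the first quadrant.
peanut butter + oats with both tight: 3.72 servings and 0.9133 servings → $1.39.
carrots + brown rice: the both-tight solution has a negative serving — not a feasible corner.
carrots + oats with both tight: 2.434 servings and 0.7681 servings → $1.33.
brown rice + oats with both tight: 6.095 servings and 0.8338 servings → $2.69.
The minimum over all feasible corners is $1.33.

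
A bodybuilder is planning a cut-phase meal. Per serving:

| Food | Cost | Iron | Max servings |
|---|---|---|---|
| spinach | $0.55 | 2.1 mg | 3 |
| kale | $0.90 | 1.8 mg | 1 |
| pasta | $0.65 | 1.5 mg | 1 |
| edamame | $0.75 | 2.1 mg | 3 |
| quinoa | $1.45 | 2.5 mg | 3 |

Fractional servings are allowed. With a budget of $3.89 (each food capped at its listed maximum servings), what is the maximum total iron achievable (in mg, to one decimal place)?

12.6 mg

Iron per dollar: spinach 3.818, edamame 2.8, pasta 2.308, kale 2, quinoa 1.724.
Take 3 servings of spinach: spends $1.65, +6.3 mg iron (running total 6.3 mg).
Take 2.987 servings of edamame: spends $2.24, +6.3 mg iron (running total 12.6 mg).
Filling greedily by iron-per-dollar is optimal for one linear limit, giving 12.6 mg.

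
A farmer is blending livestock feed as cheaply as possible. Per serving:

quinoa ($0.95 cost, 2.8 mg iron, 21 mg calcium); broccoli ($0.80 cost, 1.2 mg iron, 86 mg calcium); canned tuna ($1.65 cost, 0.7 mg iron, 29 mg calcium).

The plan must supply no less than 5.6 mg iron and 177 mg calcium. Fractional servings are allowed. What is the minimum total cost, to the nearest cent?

$2.59

Check every corner: each single food scaled to meet both minima, and each pair solved so both constraints bind.
quinoa only: max(5.6/2.8, 177/21) = 8.429 servings → $8.01.
broccoli only: max(5.6/1.2, 177/86) = 4.667 servings → $3.73.
canned tuna only: max(5.6/0.7, 177/29) = 8 servings → $13.20.
quinoa + broccoli with both tight: 1.249 servings and 1.753 servings → $2.59.
quinoa + canned tuna with both tight: 0.5789 servings and 5.684 servings → $9.93.
broccoli + canned tuna: the both-tight solution has a negative serving — not a feasible corner.
The minimum over all feasible corners is $2.59.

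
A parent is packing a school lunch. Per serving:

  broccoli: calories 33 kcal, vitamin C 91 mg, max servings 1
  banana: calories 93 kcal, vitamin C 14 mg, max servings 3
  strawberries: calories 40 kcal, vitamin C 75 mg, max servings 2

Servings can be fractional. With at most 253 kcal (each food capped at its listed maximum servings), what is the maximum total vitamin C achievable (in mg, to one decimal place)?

Vitamin C per kcal: broccoli 2.758, strawberries 1.875, banana 0.1505.
Take 1 serving of broccoli: uses 33 kcal, +91.0 mg vitamin C (running total 91.0 mg).
Take 2 servings of strawberries: uses 80 kcal, +150.0 mg vitamin C (running total 241.0 mg).
Take 1.505 servings of banana: uses 140 kcal, +21.1 mg vitamin C (running total 262.1 mg).
Filling greedily by vitamin C-per-kcal is optimal for one linear limit, giving 262.1 mg.

262.1 mg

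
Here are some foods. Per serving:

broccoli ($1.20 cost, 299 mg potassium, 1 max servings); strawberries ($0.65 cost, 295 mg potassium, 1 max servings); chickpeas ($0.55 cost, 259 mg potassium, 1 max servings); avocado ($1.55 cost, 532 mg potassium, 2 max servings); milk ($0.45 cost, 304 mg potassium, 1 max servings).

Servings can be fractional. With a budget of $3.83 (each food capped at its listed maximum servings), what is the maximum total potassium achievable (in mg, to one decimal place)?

Potassium per dollar: milk 675.6, chickpeas 470.9, strawberries 453.8, avocado 343.2, broccoli 249.2.
Take 1 serving of milk: spends $0.45, +304.0 mg potassium (running total 304.0 mg).
Take 1 serving of chickpeas: spends $0.55, +259.0 mg potassium (running total 563.0 mg).
Take 1 serving of strawberries: spends $0.65, +295.0 mg potassium (running total 858.0 mg).
Take 1.406 servings of avocado: spends $2.18, +748.2 mg potassium (running total 1606.2 mg).
Filling greedily by potassium-per-dollar is optimal for one linear limit, giving 1606.2 mg.

1606.2 mg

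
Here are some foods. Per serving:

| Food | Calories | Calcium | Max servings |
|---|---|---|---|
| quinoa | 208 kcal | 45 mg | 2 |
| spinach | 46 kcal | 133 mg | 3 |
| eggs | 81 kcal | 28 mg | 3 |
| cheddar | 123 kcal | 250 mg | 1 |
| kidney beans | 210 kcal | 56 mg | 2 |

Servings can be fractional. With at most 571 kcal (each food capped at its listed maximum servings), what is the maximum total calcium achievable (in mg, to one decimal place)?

750.9 mg

Calcium per kcal: spinach 2.891, cheddar 2.033, eggs 0.3457, kidney beans 0.2667, quinoa 0.2163.
Take 3 servings of spinach: uses 138 kcal, +399.0 mg calcium (running total 399.0 mg).
Take 1 serving of cheddar: uses 123 kcal, +250.0 mg calcium (running total 649.0 mg).
Take 3 servings of eggs: uses 243 kcal, +84.0 mg calcium (running total 733.0 mg).
Take 0.319 servings of kidney beans: uses 67 kcal, +17.9 mg calcium (running total 750.9 mg).
Greedy by best ratio exhausts the calories allowance optimally: 750.9 mg.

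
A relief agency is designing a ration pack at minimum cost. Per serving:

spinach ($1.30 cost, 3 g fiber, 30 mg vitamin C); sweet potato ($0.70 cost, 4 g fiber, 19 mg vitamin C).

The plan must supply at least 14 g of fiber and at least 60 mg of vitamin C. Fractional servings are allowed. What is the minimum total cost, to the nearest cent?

Check every corner: each single food scaled to meet both minima, and each pair solved so both constraints bind.
spinach only: max(14/3, 60/30) = 4.667 servings → $6.07.
sweet potato only: max(14/4, 60/19) = 3.5 servings → $2.45.
spinach + sweet potato: the both-tight solution has a negative serving — not a feasible corner.
The minimum over all feasible corners is $2.45.

$2.45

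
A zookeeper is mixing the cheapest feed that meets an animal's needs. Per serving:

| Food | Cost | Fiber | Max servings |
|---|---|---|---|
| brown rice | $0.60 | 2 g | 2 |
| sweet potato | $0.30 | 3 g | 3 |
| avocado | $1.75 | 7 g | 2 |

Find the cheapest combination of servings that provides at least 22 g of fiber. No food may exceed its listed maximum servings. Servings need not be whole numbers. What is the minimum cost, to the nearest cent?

Cost per g of fiber: sweet potato $0.1000, avocado $0.2500, brown rice $0.3000.
Take 3 servings of sweet potato: +9.0 g fiber for $0.90 (total $0.90, still need 13.0 g).
Take 1.857 servings of avocado: +13.0 g fiber for $3.25 (total $4.15, still need 0.0 g).
Greedy by cheapest-per-g is optimal for a single linear constraint, so the minimum cost is $4.15.

$4.15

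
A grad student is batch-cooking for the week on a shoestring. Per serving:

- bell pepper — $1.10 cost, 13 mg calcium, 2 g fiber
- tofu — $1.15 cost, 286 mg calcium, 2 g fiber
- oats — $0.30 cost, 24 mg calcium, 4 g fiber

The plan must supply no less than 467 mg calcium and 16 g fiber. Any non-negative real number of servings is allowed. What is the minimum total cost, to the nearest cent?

$2.55

Minimising a linear cost over {calcium ≥ 467, fiber ≥ 16, servings ≥ 0} — the optimum is at a vertex, using one or two foods.
bell pepper only: max(467/13, 16/2) = 35.92 servings → $39.52.
tofu only: max(467/286, 16/2) = 8 servings → $9.20.
oats only: max(467/24, 16/4) = 19.46 servings → $5.84.
bell pepper + tofu with both tight: 6.67 servings and 1.33 servings → $8.87.
bell pepper + oats: the both-tight solution has a negative serving — not a feasible corner.
tofu + oats with both tight: 1.354 servings and 3.323 servings → $2.55.
So the least-cost plan costs $2.55.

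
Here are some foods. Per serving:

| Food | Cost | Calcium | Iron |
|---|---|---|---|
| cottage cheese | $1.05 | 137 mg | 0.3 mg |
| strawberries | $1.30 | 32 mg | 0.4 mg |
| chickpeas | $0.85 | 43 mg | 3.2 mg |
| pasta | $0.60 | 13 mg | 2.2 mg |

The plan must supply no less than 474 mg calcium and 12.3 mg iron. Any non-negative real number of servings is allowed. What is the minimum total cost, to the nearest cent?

$5.52

This is a tiny linear program; its minimum lies at a vertex of the feasible set. List the vertices and price them.
cottage cheese only: max(474/137, 12.3/0.3) = 41 servings → $43.05.
strawberries only: max(474/32, 12.3/0.4) = 30.75 servings → $39.98.
chickpeas only: max(474/43, 12.3/3.2) = 11.02 servings → $9.37.
pasta only: max(474/13, 12.3/2.2) = 36.46 servings → $21.88.
cottage cheese + strawberries with both targets exact would need a negative amount; discard.
cottage cheese + chickpeas with both tight: 2.322 servings and 3.626 servings → $5.52.
cottage cheese + pasta with both tight: 2.968 servings and 5.186 servings → $6.23.
strawberries + chickpeas with both tight: 11.6 servings and 2.394 servings → $17.11.
strawberries + pasta with both tight: 13.54 servings and 3.129 servings → $19.48.
chickpeas + pasta: the both-tight solution has a negative serving — not a feasible corner.
Cheapest feasible corner: $5.52.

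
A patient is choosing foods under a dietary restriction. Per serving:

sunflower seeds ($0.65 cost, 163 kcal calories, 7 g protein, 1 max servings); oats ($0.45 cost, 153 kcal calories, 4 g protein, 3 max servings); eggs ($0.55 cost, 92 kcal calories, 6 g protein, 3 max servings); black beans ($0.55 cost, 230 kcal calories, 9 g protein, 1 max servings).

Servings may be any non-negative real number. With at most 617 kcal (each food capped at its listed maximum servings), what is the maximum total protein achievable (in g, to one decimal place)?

Protein per kcal: eggs 0.06522, sunflower seeds 0.04294, black beans 0.03913, oats 0.02614.
Take 3 servings of eggs: uses 276 kcal, +18.0 g protein (running total 18.0 g).
Take 1 serving of sunflower seeds: uses 163 kcal, +7.0 g protein (running total 25.0 g).
Take 0.7739 servings of black beans: uses 178 kcal, +7.0 g protein (running total 32.0 g).
Greedy by best ratio exhausts the calories allowance optimally: 32.0 g.

32.0 g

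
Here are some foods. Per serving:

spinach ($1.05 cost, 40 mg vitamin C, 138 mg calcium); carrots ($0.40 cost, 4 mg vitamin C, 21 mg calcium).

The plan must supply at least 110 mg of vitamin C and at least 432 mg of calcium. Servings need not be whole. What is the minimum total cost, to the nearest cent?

spinach only: max(110/40, 432/138) = 3.13 servings → $3.29.
carrots only: max(110/4, 432/21) = 27.5 servings → $11.00.
spinach + carrots with both tight: 2.021 servings and 7.292 servings → $5.04.
The minimum over all feasible corners is $3.29.

$3.29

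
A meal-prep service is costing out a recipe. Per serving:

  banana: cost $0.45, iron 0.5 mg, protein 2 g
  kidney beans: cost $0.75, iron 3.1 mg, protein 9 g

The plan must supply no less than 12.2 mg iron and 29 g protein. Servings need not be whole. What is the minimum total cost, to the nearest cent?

$2.95

Two binding constraints pin down two serving amounts, so the optimal mix uses at most two foods. The candidates are each food alone (scaled to the tighter of iron/protein) and each pair with both constraints tight.
banana only: max(12.2/0.5, 29/2) = 24.4 servings → $10.98.
kidney beans only: max(12.2/3.1, 29/9) = 3.935 servings → $2.95.
banana + kidney beans: the both-tight solution has a negative serving — not a feasible corner.
So the least-cost plan costs $2.95.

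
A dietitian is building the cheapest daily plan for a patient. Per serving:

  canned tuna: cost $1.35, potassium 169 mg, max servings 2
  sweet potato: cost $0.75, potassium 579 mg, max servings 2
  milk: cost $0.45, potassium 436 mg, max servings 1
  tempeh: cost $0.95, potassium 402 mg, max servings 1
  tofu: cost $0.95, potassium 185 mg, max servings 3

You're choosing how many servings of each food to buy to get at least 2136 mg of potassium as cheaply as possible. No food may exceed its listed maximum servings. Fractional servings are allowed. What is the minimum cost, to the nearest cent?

Cost per mg of potassium: milk $0.0010, sweet potato $0.0013, tempeh $0.0024, tofu $0.0051, canned tuna $0.0080.
Take 1 serving of milk: +436.0 mg potassium for $0.45 (total $0.45, still need 1700.0 mg).
Take 2 servings of sweet potato: +1158.0 mg potassium for $1.50 (total $1.95, still need 542.0 mg).
Take 1 serving of tempeh: +402.0 mg potassium for $0.95 (total $2.90, still need 140.0 mg).
Take 0.7568 servings of tofu: +140.0 mg potassium for $0.72 (total $3.62, still need 0.0 mg).
Greedy by cheapest-per-mg is optimal for a single linear constraint, so the minimum cost is $3.62.

$3.62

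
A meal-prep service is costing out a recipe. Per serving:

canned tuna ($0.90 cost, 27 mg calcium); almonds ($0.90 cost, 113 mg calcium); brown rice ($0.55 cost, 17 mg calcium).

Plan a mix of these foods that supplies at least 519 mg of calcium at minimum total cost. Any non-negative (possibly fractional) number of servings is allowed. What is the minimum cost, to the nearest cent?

$4.13

Cost per mg of calcium: almonds $0.0080, brown rice $0.0324, canned tuna $0.0333.
With no serving limits, use only almonds: 519 mg / 113 mg = 4.593 servings × $0.90 = $4.13.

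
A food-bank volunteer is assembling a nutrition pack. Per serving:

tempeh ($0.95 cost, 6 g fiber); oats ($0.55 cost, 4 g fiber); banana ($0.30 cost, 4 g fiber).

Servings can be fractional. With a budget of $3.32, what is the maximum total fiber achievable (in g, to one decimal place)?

44.3 g

Fiber per dollar: banana 13.33, oats 7.273, tempeh 6.316.
With no serving limits, spend the whole cost allowance on banana: $3.32 / $0.30 × 4 g = 44.3 g.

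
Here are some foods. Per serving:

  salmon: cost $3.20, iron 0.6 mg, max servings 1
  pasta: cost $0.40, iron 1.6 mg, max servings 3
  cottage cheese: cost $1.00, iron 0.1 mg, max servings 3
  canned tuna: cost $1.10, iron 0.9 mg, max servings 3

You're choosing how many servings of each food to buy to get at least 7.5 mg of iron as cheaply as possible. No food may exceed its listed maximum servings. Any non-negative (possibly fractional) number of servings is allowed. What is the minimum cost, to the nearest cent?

$4.50

Cost per mg of iron: pasta $0.2500, canned tuna $1.2222, salmon $5.3333, cottage cheese $10.0000.
Take 3 servings of pasta: +4.8 mg iron for $1.20 (total $1.20, still need 2.7 mg).
Take 3 servings of canned tuna: +2.7 mg iron for $3.30 (total $4.50, still need 0.0 mg).
Greedy by cheapest-per-mg is optimal for a single linear constraint, so the minimum cost is $4.50.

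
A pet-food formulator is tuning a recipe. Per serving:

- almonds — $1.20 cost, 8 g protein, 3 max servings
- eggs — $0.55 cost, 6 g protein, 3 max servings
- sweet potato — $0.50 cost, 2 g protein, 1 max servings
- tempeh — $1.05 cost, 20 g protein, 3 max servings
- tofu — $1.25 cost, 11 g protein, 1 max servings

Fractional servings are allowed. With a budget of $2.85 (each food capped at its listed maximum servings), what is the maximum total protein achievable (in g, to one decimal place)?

Protein per dollar: tempeh 19.05, eggs 10.91, tofu 8.8, almonds 6.667, sweet potato 4.
Take 2.714 servings of tempeh: spends $2.85, +54.3 g protein (running total 54.3 g).
Filling greedily by protein-per-dollar is optimal for one linear limit, giving 54.3 g.

54.3 g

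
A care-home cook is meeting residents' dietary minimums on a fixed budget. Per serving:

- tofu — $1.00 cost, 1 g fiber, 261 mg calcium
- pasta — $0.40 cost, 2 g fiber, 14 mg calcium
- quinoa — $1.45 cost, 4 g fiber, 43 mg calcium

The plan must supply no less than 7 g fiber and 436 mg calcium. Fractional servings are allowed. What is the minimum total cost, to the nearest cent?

With two linear requirements the optimum uses one or two foods; enumerate the corners.
tofu only: max(7/1, 436/261) = 7 servings → $7.00.
pasta only: max(7/2, 436/14) = 31.14 servings → $12.46.
quinoa only: max(7/4, 436/43) = 10.14 servings → $14.70.
tofu + pasta with both tight: 1.524 servings and 2.738 servings → $2.62.
tofu + quinoa with both tight: 1.442 servings and 1.39 servings → $3.46.
pasta + quinoa with both targets exact would need a negative amount; discard.
The minimum over all feasible corners is $2.62.

$2.62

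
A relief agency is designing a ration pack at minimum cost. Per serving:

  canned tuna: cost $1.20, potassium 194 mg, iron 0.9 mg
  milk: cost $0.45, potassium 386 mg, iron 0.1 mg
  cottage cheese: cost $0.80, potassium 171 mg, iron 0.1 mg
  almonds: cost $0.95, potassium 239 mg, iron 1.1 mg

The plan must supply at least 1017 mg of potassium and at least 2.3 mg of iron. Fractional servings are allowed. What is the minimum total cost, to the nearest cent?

$2.50

Compare the cost at each extreme point of the feasible region.
canned tuna only: max(1017/194, 2.3/0.9) = 5.242 servings → $6.29.
milk only: max(1017/386, 2.3/0.1) = 23 servings → $10.35.
cottage cheese only: max(1017/171, 2.3/0.1) = 23 servings → $18.40.
almonds only: max(1017/239, 2.3/1.1) = 4.255 servings → $4.04.
canned tuna + milk with both tight: 2.397 servings and 1.43 servings → $3.52.
canned tuna + cottage cheese with both tight: 2.168 servings and 3.488 servings → $5.39.
canned tuna + almonds with both targets exact would need a negative amount; discard.
milk + cottage cheese: intersection lies outside the first quadrant.
milk + almonds with both tight: 1.42 servings and 1.962 servings → $2.50.
cottage cheese + almonds with both tight: 3.465 servings and 1.776 servings → $4.46.
The minimum over all feasible corners is $2.50.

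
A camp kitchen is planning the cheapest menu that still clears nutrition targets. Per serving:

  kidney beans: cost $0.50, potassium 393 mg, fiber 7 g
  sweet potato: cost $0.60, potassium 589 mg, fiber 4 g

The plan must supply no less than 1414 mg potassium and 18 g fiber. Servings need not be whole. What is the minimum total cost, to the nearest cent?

An LP optimum is at a vertex; with two nutrient constraints at most two foods are used. Check each candidate.
kidney beans only: max(1414/393, 18/7) = 3.598 servings → $1.80.
sweet potato only: max(1414/589, 18/4) = 4.5 servings → $2.70.
kidney beans + sweet potato with both tight: 1.939 servings and 1.107 servings → $1.63.
The minimum over all feasible corners is $1.63.

$1.63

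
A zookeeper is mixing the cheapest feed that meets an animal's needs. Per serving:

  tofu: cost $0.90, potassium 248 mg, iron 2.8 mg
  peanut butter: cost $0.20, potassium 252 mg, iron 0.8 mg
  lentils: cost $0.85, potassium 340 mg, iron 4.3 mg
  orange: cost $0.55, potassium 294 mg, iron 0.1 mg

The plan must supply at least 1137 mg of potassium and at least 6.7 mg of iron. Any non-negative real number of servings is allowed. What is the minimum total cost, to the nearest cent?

$1.46

The cheapest plan sits at a corner of the feasible region — with two constraints it uses at most two foods.
tofu only: max(1137/248, 6.7/2.8) = 4.585 servings → $4.13.
peanut butter only: max(1137/252, 6.7/0.8) = 8.375 servings → $1.68.
lentils only: max(1137/340, 6.7/4.3) = 3.344 servings → $2.84.
orange only: max(1137/294, 6.7/0.1) = 67 servings → $36.85.
tofu + peanut butter with both tight: 1.535 servings and 3.001 servings → $1.98.
tofu + lentils: intersection lies outside the first quadrant.
tofu + orange with both tight: 2.325 servings and 1.906 servings → $3.14.
peanut butter + lentils with both tight: 3.217 servings and 0.9596 servings → $1.46.
peanut butter + orange: the both-tight solution has a negative serving — not a feasible corner.
lentils + orange with both tight: 1.509 servings and 2.123 servings → $2.45.
So the least-cost plan costs $1.46.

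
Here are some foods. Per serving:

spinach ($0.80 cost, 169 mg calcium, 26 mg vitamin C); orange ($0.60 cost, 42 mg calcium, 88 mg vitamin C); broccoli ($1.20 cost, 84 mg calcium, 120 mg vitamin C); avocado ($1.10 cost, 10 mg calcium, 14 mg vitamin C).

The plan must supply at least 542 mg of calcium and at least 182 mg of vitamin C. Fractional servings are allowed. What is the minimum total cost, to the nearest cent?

Two binding constraints pin down two serving amounts, so the optimal mix uses at most two foods. The candidates are each food alone (scaled to the tighter of calcium/vitamin C) and each pair with both constraints tight.
spinach only: max(542/169, 182/26) = 7 servings → $5.60.
orange only: max(542/42, 182/88) = 12.9 servings → $7.74.
broccoli only: max(542/84, 182/120) = 6.452 servings → $7.74.
avocado only: max(542/10, 182/14) = 54.2 servings → $59.62.
spinach + orange with both tight: 2.907 servings and 1.209 servings → $3.05.
spinach + broccoli with both tight: 2.749 servings and 0.921 servings → $3.30.
spinach + avocado with both tight: 2.739 servings and 7.914 servings → $10.90.
orange + broccoli: intersection lies outside the first quadrant.
orange + avocado: the both-tight solution has a negative serving — not a feasible corner.
broccoli + avocado: the both-tight solution has a negative serving — not a feasible corner.
The minimum over all feasible corners is $3.05.

$3.05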